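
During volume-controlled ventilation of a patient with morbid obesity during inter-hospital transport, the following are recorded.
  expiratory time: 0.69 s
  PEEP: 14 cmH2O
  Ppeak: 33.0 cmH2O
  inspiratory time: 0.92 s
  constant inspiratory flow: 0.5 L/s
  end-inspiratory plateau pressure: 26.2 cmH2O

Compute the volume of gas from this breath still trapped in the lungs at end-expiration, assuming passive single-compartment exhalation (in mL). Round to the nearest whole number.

120

Vt = flow × Ti = 0.5 L/s × 0.92 s × 1000 mL/L = 460.0 mL.
R = (PIP − Pplat)/V̇ = (33.0 − 26.2) / 0.5 = 6.8/0.5 = 13.6 cmH2O·s/L.
C = Vt/(Pplat − PEEP) = 460.0 / (26.2 − 14) = 460.0/12.2 = 37.705 mL/cmH2O.
τ = R × C = 13.6 × 0.03771 L/cmH2O = 0.5129 s.
Fraction remaining = e^(−Te/τ) = e^(−0.69/0.5129) = 0.2605.
Trapped volume = 460.0 × 0.2605 = 119.83 mL.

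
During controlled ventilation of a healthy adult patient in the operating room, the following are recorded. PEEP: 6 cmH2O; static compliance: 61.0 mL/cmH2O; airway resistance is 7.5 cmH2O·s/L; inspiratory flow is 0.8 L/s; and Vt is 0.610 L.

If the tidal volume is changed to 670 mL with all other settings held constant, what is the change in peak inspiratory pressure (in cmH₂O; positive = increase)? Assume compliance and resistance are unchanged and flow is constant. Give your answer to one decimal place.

1.0

PIP = Vt/C + R·V̇ + PEEP (constant-flow equation of motion).
Only the elastic term changes: ΔPIP = ΔVt / C = (670 − 610) / 61.0 = 0.9836 cmH2O.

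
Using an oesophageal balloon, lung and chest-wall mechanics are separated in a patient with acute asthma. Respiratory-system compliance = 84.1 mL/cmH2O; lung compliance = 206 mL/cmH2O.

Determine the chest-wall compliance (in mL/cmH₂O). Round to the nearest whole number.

142

1/Ccw = 1/Crs − 1/CL.
1/Ccw = 1/84.1 − 1/206 = 0.007036.
Ccw = 142.13 mL/cmH2O.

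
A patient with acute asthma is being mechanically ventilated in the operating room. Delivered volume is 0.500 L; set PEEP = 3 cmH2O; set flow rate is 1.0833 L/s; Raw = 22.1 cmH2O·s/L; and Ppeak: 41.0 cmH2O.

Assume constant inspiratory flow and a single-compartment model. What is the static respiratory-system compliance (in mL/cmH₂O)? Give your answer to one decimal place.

Equation of motion (constant flow): PIP = Vt/C + R·V̇ + PEEP.
Vt/C = PIP − R·V̇ − PEEP = 41.0 − 22.1×1.0833 − 3 = 41.0 − 23.941 − 3 = 14.059 cmH2O.
C = Vt / 14.059 = 500 / 14.059 = 35.564 mL/cmH2O.

35.6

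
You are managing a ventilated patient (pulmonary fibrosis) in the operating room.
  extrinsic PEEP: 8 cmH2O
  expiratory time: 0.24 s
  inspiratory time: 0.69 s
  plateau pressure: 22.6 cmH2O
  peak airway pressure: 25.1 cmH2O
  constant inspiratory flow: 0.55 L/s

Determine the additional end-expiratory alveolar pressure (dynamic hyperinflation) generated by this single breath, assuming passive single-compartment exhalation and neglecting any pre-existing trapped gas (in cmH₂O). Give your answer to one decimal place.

Vt = flow × Ti = 0.55 L/s × 0.69 s × 1000 mL/L = 379.5 mL.
R = (PIP − Pplat)/V̇ = (25.1 − 22.6) / 0.55 = 2.5/0.55 = 4.545 cmH2O·s/L.
C = Vt/(Pplat − PEEP) = 379.5 / (22.6 − 8) = 379.5/14.6 = 25.993 mL/cmH2O.
τ = R × C = 4.545 × 0.02599 L/cmH2O = 0.1181 s.
Fraction remaining = e^(−Te/τ) = e^(−0.24/0.1181) = 0.1311; trapped volume = 379.5 × 0.1311 = 49.752 mL.
Additional alveolar pressure from trapping ≈ V_trapped / C = 49.752 / 25.993 = 1.914 cmH2O.

1.9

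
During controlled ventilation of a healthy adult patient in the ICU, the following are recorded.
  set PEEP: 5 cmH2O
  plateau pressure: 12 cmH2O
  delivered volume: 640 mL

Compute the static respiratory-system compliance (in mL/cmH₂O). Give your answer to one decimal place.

91.4

Cstat = Vt / (Pplat − PEEP) = 640 / (12 − 5) = 640 / 7.0 = 91.429 mL/cmH2O.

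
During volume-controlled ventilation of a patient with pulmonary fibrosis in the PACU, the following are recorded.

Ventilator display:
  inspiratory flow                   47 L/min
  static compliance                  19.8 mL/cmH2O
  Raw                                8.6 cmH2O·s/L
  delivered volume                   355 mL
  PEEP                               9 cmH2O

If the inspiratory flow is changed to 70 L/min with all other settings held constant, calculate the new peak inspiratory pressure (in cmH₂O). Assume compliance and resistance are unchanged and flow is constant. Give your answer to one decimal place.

37.0

Flow: 47 L/min ÷ 60 = 0.7833 L/s.
New flow: 70 L/min ÷ 60 = 1.1667 L/s.
PIP = Vt/C + R·V̇ + PEEP (constant-flow equation of motion).
Only the resistive term changes: ΔPIP = R × ΔV̇ = 8.6 × (1.1667 − 0.7833) = 8.6 × 0.3834 = 3.297 cmH2O.
Original PIP = 355/19.8 + 8.6×0.7833 + 9 = 33.666 cmH2O; new PIP = 33.666 + (3.297) = 36.963 cmH2O.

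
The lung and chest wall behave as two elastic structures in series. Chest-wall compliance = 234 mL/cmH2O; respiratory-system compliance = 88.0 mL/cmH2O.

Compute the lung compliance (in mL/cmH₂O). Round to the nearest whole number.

1/CL = 1/Crs − 1/Ccw.
1/CL = 1/88.0 − 1/234 = 0.00709.
CL = 141.04 mL/cmH2O.

141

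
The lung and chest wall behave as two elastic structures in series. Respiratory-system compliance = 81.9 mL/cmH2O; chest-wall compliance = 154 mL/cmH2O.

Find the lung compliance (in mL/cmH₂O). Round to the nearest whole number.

175

1/CL = 1/Crs − 1/Ccw.
1/CL = 1/81.9 − 1/154 = 0.005717.
CL = 174.92 mL/cmH2O.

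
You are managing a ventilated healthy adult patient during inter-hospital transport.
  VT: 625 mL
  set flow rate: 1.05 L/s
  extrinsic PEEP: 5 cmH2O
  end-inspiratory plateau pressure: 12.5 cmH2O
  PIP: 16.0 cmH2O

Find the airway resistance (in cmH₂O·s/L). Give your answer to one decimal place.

Raw = (PIP − Pplat) / flow = (16.0 − 12.5) / 1.05 = 3.5 / 1.05 = 3.333 cmH2O·s/L.

3.3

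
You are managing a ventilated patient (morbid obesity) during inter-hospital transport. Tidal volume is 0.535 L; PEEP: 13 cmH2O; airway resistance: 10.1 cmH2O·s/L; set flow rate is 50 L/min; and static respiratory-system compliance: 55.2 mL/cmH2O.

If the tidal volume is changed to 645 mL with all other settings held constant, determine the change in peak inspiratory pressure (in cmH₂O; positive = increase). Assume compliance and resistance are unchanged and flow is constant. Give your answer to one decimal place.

PIP = Vt/C + R·V̇ + PEEP (constant-flow equation of motion).
Only the elastic term changes: ΔPIP = ΔVt / C = (645 − 535) / 55.2 = 1.993 cmH2O.

2.0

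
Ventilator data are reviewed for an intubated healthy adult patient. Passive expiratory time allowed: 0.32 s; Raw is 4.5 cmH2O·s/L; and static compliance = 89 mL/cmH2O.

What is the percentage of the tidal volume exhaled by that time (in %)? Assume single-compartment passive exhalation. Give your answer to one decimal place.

τ = R × C = 4.5 × 89 mL/cmH2O = 4.5 × 0.089 L/cmH2O = 0.4005 s.
Passive exhalation: V(t)/V₀ = e^(−t/τ) = e^(−0.32/0.4005) = 0.4498.
Fraction exhaled = 1 − 0.4498 = 0.5502 → 55.02%.

55.0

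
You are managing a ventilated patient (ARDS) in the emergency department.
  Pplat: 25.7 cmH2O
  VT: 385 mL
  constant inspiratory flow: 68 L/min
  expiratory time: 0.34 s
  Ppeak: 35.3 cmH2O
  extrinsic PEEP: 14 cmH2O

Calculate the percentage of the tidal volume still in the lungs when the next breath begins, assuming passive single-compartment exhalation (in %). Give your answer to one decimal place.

29.5

Flow: 68 L/min ÷ 60 = 1.1333 L/s.
R = (PIP − Pplat)/V̇ = (35.3 − 25.7) / 1.1333 = 9.6/1.1333 = 8.471 cmH2O·s/L.
C = Vt/(Pplat − PEEP) = 385.0 / (25.7 − 14) = 385.0/11.7 = 32.906 mL/cmH2O.
τ = R × C = 8.471 × 0.03291 L/cmH2O = 0.2788 s.
Fraction remaining at end-expiration = e^(−Te/τ) = e^(−0.34/0.2788) = 0.2954 → 29.54%.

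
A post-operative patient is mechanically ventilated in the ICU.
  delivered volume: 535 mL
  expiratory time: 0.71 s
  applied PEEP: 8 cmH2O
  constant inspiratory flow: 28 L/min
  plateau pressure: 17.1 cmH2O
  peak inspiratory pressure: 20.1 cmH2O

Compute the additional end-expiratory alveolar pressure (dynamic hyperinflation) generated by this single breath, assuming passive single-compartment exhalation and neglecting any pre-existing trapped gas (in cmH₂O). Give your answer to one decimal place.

1.4

Flow: 28 L/min ÷ 60 = 0.4667 L/s.
R = (PIP − Pplat)/V̇ = (20.1 − 17.1) / 0.4667 = 3.0/0.4667 = 6.428 cmH2O·s/L.
C = Vt/(Pplat − PEEP) = 535.0 / (17.1 − 8) = 535.0/9.1 = 58.791 mL/cmH2O.
τ = R × C = 6.428 × 0.05879 L/cmH2O = 0.3779 s.
Fraction remaining = e^(−Te/τ) = e^(−0.71/0.3779) = 0.1528; trapped volume = 535.0 × 0.1528 = 81.748 mL.
Additional alveolar pressure from trapping ≈ V_trapped / C = 81.748 / 58.791 = 1.39 cmH2O.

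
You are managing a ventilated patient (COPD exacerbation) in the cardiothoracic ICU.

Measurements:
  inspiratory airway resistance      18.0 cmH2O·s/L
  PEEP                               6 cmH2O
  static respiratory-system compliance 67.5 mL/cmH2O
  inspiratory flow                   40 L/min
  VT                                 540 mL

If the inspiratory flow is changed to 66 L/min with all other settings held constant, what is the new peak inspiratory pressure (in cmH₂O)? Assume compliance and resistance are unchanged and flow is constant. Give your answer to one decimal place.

33.8

Flow: 40 L/min ÷ 60 = 0.6667 L/s.
New flow: 66 L/min ÷ 60 = 1.1 L/s.
PIP = Vt/C + R·V̇ + PEEP (constant-flow equation of motion).
Only the resistive term changes: ΔPIP = R × ΔV̇ = 18.0 × (1.1 − 0.6667) = 18.0 × 0.4333 = 7.799 cmH2O.
Original PIP = 540/67.5 + 18.0×0.6667 + 6 = 26.001 cmH2O; new PIP = 26.001 + (7.799) = 33.8 cmH2O.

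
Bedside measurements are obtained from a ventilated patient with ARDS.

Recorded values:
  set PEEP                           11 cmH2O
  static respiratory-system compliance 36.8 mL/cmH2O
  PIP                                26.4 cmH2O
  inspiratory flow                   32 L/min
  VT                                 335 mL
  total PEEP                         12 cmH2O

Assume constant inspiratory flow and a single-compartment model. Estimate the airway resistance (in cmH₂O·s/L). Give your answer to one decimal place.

9.9

Flow: 32 L/min ÷ 60 = 0.5333 L/s.
Total PEEP = 12 cmH2O (set 11 + intrinsic 1); this is the baseline alveolar pressure.
Equation of motion (constant flow): PIP = Vt/C + R·V̇ + PEEP.
R·V̇ = PIP − Vt/C − PEEP = 26.4 − 335/36.8 − 12 = 26.4 − 9.103 − 12 = 5.297 cmH2O.
R = 5.297 / 0.5333 = 9.932 cmH2O·s/L.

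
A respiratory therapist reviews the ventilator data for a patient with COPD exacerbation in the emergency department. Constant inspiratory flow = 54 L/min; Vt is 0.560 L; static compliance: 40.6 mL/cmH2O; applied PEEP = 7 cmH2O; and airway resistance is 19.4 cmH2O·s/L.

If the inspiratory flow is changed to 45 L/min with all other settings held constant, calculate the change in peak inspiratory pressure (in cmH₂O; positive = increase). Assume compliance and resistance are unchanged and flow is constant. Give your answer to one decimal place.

-2.9

Flow: 54 L/min ÷ 60 = 0.9 L/s.
New flow: 45 L/min ÷ 60 = 0.75 L/s.
PIP = Vt/C + R·V̇ + PEEP (constant-flow equation of motion).
Only the resistive term changes: ΔPIP = R × ΔV̇ = 19.4 × (0.75 − 0.9) = 19.4 × -0.15 = -2.91 cmH2O.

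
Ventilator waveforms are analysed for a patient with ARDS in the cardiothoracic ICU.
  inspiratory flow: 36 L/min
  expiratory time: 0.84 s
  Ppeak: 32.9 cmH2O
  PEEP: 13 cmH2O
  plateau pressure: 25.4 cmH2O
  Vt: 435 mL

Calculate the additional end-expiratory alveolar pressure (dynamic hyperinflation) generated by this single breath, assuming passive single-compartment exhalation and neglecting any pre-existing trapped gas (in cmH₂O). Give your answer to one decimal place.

Flow: 36 L/min ÷ 60 = 0.6 L/s.
R = (PIP − Pplat)/V̇ = (32.9 − 25.4) / 0.6 = 7.5/0.6 = 12.5 cmH2O·s/L.
C = Vt/(Pplat − PEEP) = 435.0 / (25.4 − 13) = 435.0/12.4 = 35.081 mL/cmH2O.
τ = R × C = 12.5 × 0.03508 L/cmH2O = 0.4385 s.
Fraction remaining = e^(−Te/τ) = e^(−0.84/0.4385) = 0.1473; trapped volume = 435.0 × 0.1473 = 64.076 mL.
Additional alveolar pressure from trapping ≈ V_trapped / C = 64.076 / 35.081 = 1.827 cmH2O.

1.8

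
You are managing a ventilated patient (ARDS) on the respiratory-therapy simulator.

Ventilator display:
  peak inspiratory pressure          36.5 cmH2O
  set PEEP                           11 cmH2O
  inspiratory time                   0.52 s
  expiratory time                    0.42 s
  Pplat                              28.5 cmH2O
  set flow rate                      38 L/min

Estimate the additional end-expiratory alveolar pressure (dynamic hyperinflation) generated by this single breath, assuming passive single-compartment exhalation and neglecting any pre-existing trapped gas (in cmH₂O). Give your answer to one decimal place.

3.0

Flow: 38 L/min ÷ 60 = 0.6333 L/s.
Vt = flow × Ti = 0.6333 L/s × 0.52 s × 1000 mL/L = 329.32 mL.
R = (PIP − Pplat)/V̇ = (36.5 − 28.5) / 0.6333 = 8.0/0.6333 = 12.632 cmH2O·s/L.
C = Vt/(Pplat − PEEP) = 329.32 / (28.5 − 11) = 329.32/17.5 = 18.818 mL/cmH2O.
τ = R × C = 12.632 × 0.01882 L/cmH2O = 0.2377 s.
Fraction remaining = e^(−Te/τ) = e^(−0.42/0.2377) = 0.1709; trapped volume = 329.32 × 0.1709 = 56.281 mL.
Additional alveolar pressure from trapping ≈ V_trapped / C = 56.281 / 18.818 = 2.991 cmH2O.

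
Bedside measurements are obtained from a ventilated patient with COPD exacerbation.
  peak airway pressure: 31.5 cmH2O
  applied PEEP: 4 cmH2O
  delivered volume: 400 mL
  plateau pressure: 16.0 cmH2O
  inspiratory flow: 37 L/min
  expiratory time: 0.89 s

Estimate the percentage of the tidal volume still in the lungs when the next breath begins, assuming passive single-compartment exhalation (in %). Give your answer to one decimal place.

34.6

Flow: 37 L/min ÷ 60 = 0.6167 L/s.
R = (PIP − Pplat)/V̇ = (31.5 − 16.0) / 0.6167 = 15.5/0.6167 = 25.134 cmH2O·s/L.
C = Vt/(Pplat − PEEP) = 400.0 / (16.0 − 4) = 400.0/12.0 = 33.333 mL/cmH2O.
τ = R × C = 25.134 × 0.03333 L/cmH2O = 0.8377 s.
Fraction remaining at end-expiration = e^(−Te/τ) = e^(−0.89/0.8377) = 0.3456 → 34.56%.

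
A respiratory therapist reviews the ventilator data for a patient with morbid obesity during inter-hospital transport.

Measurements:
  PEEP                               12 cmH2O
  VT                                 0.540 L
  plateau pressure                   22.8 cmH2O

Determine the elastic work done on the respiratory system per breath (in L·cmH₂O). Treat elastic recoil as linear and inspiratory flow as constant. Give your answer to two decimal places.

2.92

Elastic work ≈ ½ × (Pplat − PEEP) × Vt = 0.5 × (22.8 − 12) × 0.540 L = 0.5 × 10.8 × 0.540 = 2.916 L·cmH2O.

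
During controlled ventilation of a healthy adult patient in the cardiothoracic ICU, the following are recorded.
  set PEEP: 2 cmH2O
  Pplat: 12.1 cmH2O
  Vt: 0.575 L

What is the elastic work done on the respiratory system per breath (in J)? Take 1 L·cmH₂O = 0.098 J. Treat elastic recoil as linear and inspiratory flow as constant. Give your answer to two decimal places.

0.28

Elastic work ≈ ½ × (Pplat − PEEP) × Vt = 0.5 × (12.1 − 2) × 0.575 L = 0.5 × 10.1 × 0.575 = 2.904 L·cmH2O.
× 0.098 J/(L·cmH2O) → 0.2846 J.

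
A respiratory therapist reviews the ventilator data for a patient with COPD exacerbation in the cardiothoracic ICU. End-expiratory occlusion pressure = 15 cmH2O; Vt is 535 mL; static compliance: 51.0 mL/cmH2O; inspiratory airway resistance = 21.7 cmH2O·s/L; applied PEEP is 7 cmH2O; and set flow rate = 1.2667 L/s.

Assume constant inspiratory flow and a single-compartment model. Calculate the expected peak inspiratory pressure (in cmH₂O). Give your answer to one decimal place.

53.0

Total PEEP = 15 cmH2O (set 7 + intrinsic 8); this is the baseline alveolar pressure.
Equation of motion (constant flow): PIP = Vt/C + R·V̇ + PEEP.
PIP = 535/51.0 + 21.7×1.2667 + 15 = 10.49 + 27.487 + 15 = 52.977 cmH2O.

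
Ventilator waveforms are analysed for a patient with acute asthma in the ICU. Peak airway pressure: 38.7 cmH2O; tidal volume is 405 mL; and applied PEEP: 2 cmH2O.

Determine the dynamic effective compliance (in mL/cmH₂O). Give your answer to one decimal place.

Dynamic compliance = Vt / (PIP − PEEP) = 405 / (38.7 − 2) = 405 / 36.7 = 11.035 mL/cmH2O.

11.0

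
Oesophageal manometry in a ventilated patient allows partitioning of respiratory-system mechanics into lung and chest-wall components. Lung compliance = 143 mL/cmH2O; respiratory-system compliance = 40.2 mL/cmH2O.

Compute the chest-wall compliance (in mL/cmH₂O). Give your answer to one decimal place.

1/Ccw = 1/Crs − 1/CL.
1/Ccw = 1/40.2 − 1/143 = 0.01788.
Ccw = 55.928 mL/cmH2O.

55.9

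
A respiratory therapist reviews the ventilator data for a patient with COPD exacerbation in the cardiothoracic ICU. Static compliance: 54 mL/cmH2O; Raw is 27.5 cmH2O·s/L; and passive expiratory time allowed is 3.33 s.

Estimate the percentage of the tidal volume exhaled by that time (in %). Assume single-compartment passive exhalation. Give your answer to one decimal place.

89.4

τ = R × C = 27.5 × 54 mL/cmH2O = 27.5 × 0.054 L/cmH2O = 1.485 s.
Passive exhalation: V(t)/V₀ = e^(−t/τ) = e^(−3.33/1.485) = 0.1062.
Fraction exhaled = 1 − 0.1062 = 0.8938 → 89.38%.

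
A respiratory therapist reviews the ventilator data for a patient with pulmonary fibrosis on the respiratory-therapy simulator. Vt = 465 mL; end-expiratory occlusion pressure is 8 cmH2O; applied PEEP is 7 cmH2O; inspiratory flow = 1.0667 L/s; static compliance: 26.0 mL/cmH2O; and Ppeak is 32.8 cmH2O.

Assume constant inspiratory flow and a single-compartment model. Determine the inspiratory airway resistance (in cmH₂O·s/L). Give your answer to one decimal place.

Total PEEP = 8 cmH2O (set 7 + intrinsic 1); this is the baseline alveolar pressure.
Equation of motion (constant flow): PIP = Vt/C + R·V̇ + PEEP.
R·V̇ = PIP − Vt/C − PEEP = 32.8 − 465/26.0 − 8 = 32.8 − 17.885 − 8 = 6.915 cmH2O.
R = 6.915 / 1.0667 = 6.483 cmH2O·s/L.

6.5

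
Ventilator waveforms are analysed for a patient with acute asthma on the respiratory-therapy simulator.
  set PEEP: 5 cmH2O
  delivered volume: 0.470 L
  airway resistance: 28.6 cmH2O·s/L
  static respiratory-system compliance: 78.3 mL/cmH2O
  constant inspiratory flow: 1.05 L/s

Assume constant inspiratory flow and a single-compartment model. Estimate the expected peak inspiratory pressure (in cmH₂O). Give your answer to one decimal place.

41.0

Equation of motion (constant flow): PIP = Vt/C + R·V̇ + PEEP.
PIP = 470/78.3 + 28.6×1.05 + 5 = 6.003 + 30.03 + 5 = 41.033 cmH2O.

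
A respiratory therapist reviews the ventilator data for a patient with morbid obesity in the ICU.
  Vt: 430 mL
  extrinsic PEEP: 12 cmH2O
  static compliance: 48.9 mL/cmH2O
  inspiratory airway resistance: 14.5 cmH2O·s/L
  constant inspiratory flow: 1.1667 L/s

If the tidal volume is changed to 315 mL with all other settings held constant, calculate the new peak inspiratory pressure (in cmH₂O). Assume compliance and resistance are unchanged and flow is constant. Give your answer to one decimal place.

35.4

PIP = Vt/C + R·V̇ + PEEP (constant-flow equation of motion).
Only the elastic term changes: ΔPIP = ΔVt / C = (315 − 430) / 48.9 = -2.352 cmH2O.
Original PIP = 430/48.9 + 14.5×1.1667 + 12 = 37.711 cmH2O; new PIP = 37.711 + (-2.352) = 35.359 cmH2O.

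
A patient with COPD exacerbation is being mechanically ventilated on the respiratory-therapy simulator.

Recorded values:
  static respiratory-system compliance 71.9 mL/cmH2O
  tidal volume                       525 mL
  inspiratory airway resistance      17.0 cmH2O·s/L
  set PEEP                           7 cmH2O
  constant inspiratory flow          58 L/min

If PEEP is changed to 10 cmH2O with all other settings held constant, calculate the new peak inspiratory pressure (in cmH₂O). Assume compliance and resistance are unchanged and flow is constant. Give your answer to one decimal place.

33.7

Flow: 58 L/min ÷ 60 = 0.9667 L/s.
PIP = Vt/C + R·V̇ + PEEP (constant-flow equation of motion).
Only the baseline term changes: ΔPIP = ΔPEEP = 10 − 7 = 3.0 cmH2O.
Original PIP = 525/71.9 + 17.0×0.9667 + 7 = 30.736 cmH2O; new PIP = 30.736 + (3.0) = 33.736 cmH2O.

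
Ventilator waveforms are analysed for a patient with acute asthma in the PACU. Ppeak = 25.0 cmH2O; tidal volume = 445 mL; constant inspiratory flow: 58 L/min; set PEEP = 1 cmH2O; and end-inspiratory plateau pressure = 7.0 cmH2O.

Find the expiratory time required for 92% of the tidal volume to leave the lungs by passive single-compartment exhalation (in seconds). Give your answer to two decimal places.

3.49

Flow: 58 L/min ÷ 60 = 0.9667 L/s.
R = (PIP − Pplat)/V̇ = (25.0 − 7.0) / 0.9667 = 18.0/0.9667 = 18.62 cmH2O·s/L.
C = Vt/(Pplat − PEEP) = 445.0 / (7.0 − 1) = 445.0/6.0 = 74.167 mL/cmH2O.
τ = R × C = 18.62 × 0.07417 L/cmH2O = 1.381 s.
t = −τ·ln(1 − 0.92) = −1.381·ln(0.08) = 3.488 s.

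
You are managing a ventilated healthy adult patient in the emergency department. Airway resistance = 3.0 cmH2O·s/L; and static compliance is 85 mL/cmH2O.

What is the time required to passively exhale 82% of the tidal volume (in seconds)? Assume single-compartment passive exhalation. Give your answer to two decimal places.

0.44

τ = R × C = 3.0 × 85 mL/cmH2O = 3.0 × 0.085 L/cmH2O = 0.255 s.
Exhaled fraction f = 1 − e^(−t/τ) → t = −τ·ln(1 − f) = −0.255·ln(0.18) = 0.4373 s.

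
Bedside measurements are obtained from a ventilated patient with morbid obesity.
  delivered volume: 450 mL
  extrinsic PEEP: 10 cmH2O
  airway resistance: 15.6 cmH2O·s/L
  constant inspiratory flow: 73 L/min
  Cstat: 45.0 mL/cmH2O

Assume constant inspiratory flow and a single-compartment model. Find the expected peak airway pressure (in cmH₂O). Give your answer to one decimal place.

Flow: 73 L/min ÷ 60 = 1.2167 L/s.
Equation of motion (constant flow): PIP = Vt/C + R·V̇ + PEEP.
PIP = 450/45.0 + 15.6×1.2167 + 10 = 10.0 + 18.981 + 10 = 38.981 cmH2O.

39.0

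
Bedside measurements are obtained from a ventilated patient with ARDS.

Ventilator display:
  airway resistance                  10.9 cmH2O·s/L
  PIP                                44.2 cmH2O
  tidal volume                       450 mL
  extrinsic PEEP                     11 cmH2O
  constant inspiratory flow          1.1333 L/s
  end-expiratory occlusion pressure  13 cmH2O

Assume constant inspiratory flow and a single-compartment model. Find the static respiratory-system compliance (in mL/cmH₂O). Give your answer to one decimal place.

23.9

Total PEEP = 13 cmH2O (set 11 + intrinsic 2); this is the baseline alveolar pressure.
Equation of motion (constant flow): PIP = Vt/C + R·V̇ + PEEP.
Vt/C = PIP − R·V̇ − PEEP = 44.2 − 10.9×1.1333 − 13 = 44.2 − 12.353 − 13 = 18.847 cmH2O.
C = Vt / 18.847 = 450 / 18.847 = 23.876 mL/cmH2O.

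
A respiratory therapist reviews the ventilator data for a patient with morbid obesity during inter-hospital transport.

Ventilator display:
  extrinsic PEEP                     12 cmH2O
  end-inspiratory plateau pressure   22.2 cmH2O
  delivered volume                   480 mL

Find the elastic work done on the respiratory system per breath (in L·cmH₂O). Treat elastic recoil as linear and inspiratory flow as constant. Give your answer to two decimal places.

Elastic work ≈ ½ × (Pplat − PEEP) × Vt = 0.5 × (22.2 − 12) × 0.480 L = 0.5 × 10.2 × 0.480 = 2.448 L·cmH2O.

2.45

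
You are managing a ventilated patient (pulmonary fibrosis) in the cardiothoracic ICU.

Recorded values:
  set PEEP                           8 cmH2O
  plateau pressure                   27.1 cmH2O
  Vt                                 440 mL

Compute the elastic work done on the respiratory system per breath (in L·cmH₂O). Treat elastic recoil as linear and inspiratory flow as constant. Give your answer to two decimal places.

4.20

Elastic work ≈ ½ × (Pplat − PEEP) × Vt = 0.5 × (27.1 − 8) × 0.440 L = 0.5 × 19.1 × 0.440 = 4.202 L·cmH2O.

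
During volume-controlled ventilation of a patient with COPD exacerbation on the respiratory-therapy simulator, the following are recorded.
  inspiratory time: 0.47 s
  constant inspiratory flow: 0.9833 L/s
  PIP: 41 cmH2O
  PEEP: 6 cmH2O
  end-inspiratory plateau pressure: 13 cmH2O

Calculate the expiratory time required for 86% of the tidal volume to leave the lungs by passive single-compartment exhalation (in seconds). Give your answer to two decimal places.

Vt = flow × Ti = 0.9833 L/s × 0.47 s × 1000 mL/L = 462.15 mL.
R = (PIP − Pplat)/V̇ = (41 − 13) / 0.9833 = 28.0/0.9833 = 28.476 cmH2O·s/L.
C = Vt/(Pplat − PEEP) = 462.15 / (13 − 6) = 462.15/7.0 = 66.021 mL/cmH2O.
τ = R × C = 28.476 × 0.06602 L/cmH2O = 1.88 s.
t = −τ·ln(1 − 0.86) = −1.88·ln(0.14) = 3.696 s.

3.70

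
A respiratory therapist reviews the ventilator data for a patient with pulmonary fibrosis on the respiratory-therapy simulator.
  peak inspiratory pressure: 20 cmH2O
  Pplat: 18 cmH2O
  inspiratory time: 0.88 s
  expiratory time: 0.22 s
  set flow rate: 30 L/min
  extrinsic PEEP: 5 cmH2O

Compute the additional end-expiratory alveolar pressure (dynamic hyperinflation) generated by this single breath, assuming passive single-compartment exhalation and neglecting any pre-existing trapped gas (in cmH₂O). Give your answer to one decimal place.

Flow: 30 L/min ÷ 60 = 0.5 L/s.
Vt = flow × Ti = 0.5 L/s × 0.88 s × 1000 mL/L = 440.0 mL.
R = (PIP − Pplat)/V̇ = (20 − 18) / 0.5 = 2.0/0.5 = 4.0 cmH2O·s/L.
C = Vt/(Pplat − PEEP) = 440.0 / (18 − 5) = 440.0/13.0 = 33.846 mL/cmH2O.
τ = R × C = 4.0 × 0.03385 L/cmH2O = 0.1354 s.
Fraction remaining = e^(−Te/τ) = e^(−0.22/0.1354) = 0.1969; trapped volume = 440.0 × 0.1969 = 86.636 mL.
Additional alveolar pressure from trapping ≈ V_trapped / C = 86.636 / 33.846 = 2.56 cmH2O.

2.6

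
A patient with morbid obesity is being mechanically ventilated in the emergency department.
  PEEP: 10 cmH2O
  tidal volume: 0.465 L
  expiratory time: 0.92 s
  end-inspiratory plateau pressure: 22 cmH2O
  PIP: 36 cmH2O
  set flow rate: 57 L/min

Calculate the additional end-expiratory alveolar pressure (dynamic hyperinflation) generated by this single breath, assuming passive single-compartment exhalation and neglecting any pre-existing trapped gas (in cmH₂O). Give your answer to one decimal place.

2.4

Flow: 57 L/min ÷ 60 = 0.95 L/s.
R = (PIP − Pplat)/V̇ = (36 − 22) / 0.95 = 14.0/0.95 = 14.737 cmH2O·s/L.
C = Vt/(Pplat − PEEP) = 465.0 / (22 − 10) = 465.0/12.0 = 38.75 mL/cmH2O.
τ = R × C = 14.737 × 0.03875 L/cmH2O = 0.5711 s.
Fraction remaining = e^(−Te/τ) = e^(−0.92/0.5711) = 0.1997; trapped volume = 465.0 × 0.1997 = 92.861 mL.
Additional alveolar pressure from trapping ≈ V_trapped / C = 92.861 / 38.75 = 2.396 cmH2O.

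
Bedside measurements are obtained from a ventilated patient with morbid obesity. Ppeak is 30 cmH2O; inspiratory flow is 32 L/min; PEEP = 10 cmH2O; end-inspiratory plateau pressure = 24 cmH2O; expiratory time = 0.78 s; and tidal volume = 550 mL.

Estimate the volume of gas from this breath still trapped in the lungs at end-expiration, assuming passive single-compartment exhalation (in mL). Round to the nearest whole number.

Flow: 32 L/min ÷ 60 = 0.5333 L/s.
R = (PIP − Pplat)/V̇ = (30 − 24) / 0.5333 = 6.0/0.5333 = 11.251 cmH2O·s/L.
C = Vt/(Pplat − PEEP) = 550.0 / (24 − 10) = 550.0/14.0 = 39.286 mL/cmH2O.
τ = R × C = 11.251 × 0.03929 L/cmH2O = 0.4421 s.
Fraction remaining = e^(−Te/τ) = e^(−0.78/0.4421) = 0.1713.
Trapped volume = 550.0 × 0.1713 = 94.215 mL.

94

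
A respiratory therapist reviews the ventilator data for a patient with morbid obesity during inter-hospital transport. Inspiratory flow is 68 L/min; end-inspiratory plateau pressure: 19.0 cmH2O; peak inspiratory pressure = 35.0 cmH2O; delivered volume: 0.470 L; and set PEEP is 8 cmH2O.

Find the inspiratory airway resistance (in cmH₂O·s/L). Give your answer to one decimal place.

14.1

Flow: 68 L/min ÷ 60 = 1.1333 L/s.
Raw = (PIP − Pplat) / flow = (35.0 − 19.0) / 1.1333 = 16.0 / 1.1333 = 14.118 cmH2O·s/L.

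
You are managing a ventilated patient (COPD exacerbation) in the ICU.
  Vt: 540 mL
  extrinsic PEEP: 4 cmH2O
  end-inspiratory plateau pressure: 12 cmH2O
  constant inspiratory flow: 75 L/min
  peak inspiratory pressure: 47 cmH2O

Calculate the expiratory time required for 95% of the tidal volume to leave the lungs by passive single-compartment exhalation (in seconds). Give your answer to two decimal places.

5.66

Flow: 75 L/min ÷ 60 = 1.25 L/s.
R = (PIP − Pplat)/V̇ = (47 − 12) / 1.25 = 35.0/1.25 = 28.0 cmH2O·s/L.
C = Vt/(Pplat − PEEP) = 540.0 / (12 − 4) = 540.0/8.0 = 67.5 mL/cmH2O.
τ = R × C = 28.0 × 0.0675 L/cmH2O = 1.89 s.
t = −τ·ln(1 − 0.95) = −1.89·ln(0.05) = 5.662 s.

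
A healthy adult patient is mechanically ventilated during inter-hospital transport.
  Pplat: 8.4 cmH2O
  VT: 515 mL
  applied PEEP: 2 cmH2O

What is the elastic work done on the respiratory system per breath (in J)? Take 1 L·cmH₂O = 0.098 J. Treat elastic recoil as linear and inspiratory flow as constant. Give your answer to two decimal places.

Elastic work ≈ ½ × (Pplat − PEEP) × Vt = 0.5 × (8.4 − 2) × 0.515 L = 0.5 × 6.4 × 0.515 = 1.648 L·cmH2O.
× 0.098 J/(L·cmH2O) → 0.1615 J.

0.16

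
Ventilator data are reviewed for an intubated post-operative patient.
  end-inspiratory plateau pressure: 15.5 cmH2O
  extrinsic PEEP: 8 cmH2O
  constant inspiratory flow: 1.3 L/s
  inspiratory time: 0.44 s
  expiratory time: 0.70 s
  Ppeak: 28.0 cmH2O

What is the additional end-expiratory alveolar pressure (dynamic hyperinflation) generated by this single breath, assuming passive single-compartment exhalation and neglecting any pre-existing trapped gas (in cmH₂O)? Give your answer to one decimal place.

2.9

Vt = flow × Ti = 1.3 L/s × 0.44 s × 1000 mL/L = 572.0 mL.
R = (PIP − Pplat)/V̇ = (28.0 − 15.5) / 1.3 = 12.5/1.3 = 9.615 cmH2O·s/L.
C = Vt/(Pplat − PEEP) = 572.0 / (15.5 − 8) = 572.0/7.5 = 76.267 mL/cmH2O.
τ = R × C = 9.615 × 0.07627 L/cmH2O = 0.7333 s.
Fraction remaining = e^(−Te/τ) = e^(−0.70/0.7333) = 0.385; trapped volume = 572.0 × 0.385 = 220.22 mL.
Additional alveolar pressure from trapping ≈ V_trapped / C = 220.22 / 76.267 = 2.887 cmH2O.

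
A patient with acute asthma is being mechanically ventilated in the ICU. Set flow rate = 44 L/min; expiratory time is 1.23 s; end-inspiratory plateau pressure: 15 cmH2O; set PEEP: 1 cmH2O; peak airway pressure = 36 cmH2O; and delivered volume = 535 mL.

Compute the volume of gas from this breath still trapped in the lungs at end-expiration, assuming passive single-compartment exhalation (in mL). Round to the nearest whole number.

Flow: 44 L/min ÷ 60 = 0.7333 L/s.
R = (PIP − Pplat)/V̇ = (36 − 15) / 0.7333 = 21.0/0.7333 = 28.638 cmH2O·s/L.
C = Vt/(Pplat − PEEP) = 535.0 / (15 − 1) = 535.0/14.0 = 38.214 mL/cmH2O.
τ = R × C = 28.638 × 0.03821 L/cmH2O = 1.094 s.
Fraction remaining = e^(−Te/τ) = e^(−1.23/1.094) = 0.3249.
Trapped volume = 535.0 × 0.3249 = 173.82 mL.

174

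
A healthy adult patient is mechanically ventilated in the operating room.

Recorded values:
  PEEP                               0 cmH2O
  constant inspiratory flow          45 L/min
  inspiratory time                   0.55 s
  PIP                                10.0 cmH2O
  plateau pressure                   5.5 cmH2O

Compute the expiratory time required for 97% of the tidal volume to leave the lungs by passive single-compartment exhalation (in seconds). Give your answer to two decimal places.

1.58

Flow: 45 L/min ÷ 60 = 0.75 L/s.
Vt = flow × Ti = 0.75 L/s × 0.55 s × 1000 mL/L = 412.5 mL.
R = (PIP − Pplat)/V̇ = (10.0 − 5.5) / 0.75 = 4.5/0.75 = 6.0 cmH2O·s/L.
C = Vt/(Pplat − PEEP) = 412.5 / (5.5 − 0) = 412.5/5.5 = 75.0 mL/cmH2O.
τ = R × C = 6.0 × 0.075 L/cmH2O = 0.45 s.
t = −τ·ln(1 − 0.97) = −0.45·ln(0.03) = 1.578 s.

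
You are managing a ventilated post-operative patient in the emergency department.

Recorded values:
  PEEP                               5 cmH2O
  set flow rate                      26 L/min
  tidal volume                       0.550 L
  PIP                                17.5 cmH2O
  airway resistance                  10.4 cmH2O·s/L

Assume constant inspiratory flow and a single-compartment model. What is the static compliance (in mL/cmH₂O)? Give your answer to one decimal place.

68.8

Flow: 26 L/min ÷ 60 = 0.4333 L/s.
Equation of motion (constant flow): PIP = Vt/C + R·V̇ + PEEP.
Vt/C = PIP − R·V̇ − PEEP = 17.5 − 10.4×0.4333 − 5 = 17.5 − 4.506 − 5 = 7.994 cmH2O.
C = Vt / 7.994 = 550 / 7.994 = 68.802 mL/cmH2O.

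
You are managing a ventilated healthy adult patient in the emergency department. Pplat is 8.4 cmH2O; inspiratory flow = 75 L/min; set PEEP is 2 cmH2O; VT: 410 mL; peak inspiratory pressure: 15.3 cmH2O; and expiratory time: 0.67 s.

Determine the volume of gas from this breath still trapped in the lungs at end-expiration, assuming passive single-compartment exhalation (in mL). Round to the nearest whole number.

62

Flow: 75 L/min ÷ 60 = 1.25 L/s.
R = (PIP − Pplat)/V̇ = (15.3 − 8.4) / 1.25 = 6.9/1.25 = 5.52 cmH2O·s/L.
C = Vt/(Pplat − PEEP) = 410.0 / (8.4 − 2) = 410.0/6.4 = 64.063 mL/cmH2O.
τ = R × C = 5.52 × 0.06406 L/cmH2O = 0.3536 s.
Fraction remaining = e^(−Te/τ) = e^(−0.67/0.3536) = 0.1503.
Trapped volume = 410.0 × 0.1503 = 61.623 mL.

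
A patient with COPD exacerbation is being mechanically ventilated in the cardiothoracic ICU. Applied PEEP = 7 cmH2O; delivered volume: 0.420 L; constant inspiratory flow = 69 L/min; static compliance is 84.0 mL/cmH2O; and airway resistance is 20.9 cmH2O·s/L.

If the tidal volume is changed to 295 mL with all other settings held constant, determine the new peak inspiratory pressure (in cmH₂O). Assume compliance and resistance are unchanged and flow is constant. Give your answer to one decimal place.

34.5

Flow: 69 L/min ÷ 60 = 1.15 L/s.
PIP = Vt/C + R·V̇ + PEEP (constant-flow equation of motion).
Only the elastic term changes: ΔPIP = ΔVt / C = (295 − 420) / 84.0 = -1.488 cmH2O.
Original PIP = 420/84.0 + 20.9×1.15 + 7 = 36.035 cmH2O; new PIP = 36.035 + (-1.488) = 34.547 cmH2O.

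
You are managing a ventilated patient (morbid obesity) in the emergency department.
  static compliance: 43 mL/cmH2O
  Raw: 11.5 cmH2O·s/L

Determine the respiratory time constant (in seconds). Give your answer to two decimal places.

τ = R × C = 11.5 × 43 mL/cmH2O = 11.5 × 0.043 L/cmH2O = 0.4945 s.

0.49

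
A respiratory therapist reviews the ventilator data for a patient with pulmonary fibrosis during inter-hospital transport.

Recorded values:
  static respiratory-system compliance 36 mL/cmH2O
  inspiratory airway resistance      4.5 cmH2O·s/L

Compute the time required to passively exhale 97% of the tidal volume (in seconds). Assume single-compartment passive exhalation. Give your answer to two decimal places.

0.57

τ = R × C = 4.5 × 36 mL/cmH2O = 4.5 × 0.036 L/cmH2O = 0.162 s.
Exhaled fraction f = 1 − e^(−t/τ) → t = −τ·ln(1 − f) = −0.162·ln(0.03) = 0.5681 s.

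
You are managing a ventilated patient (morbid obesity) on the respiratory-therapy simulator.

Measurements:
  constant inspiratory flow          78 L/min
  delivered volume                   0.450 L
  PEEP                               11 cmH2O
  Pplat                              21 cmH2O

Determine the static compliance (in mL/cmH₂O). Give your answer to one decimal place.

45.0

Cstat = Vt / (Pplat − PEEP) = 450 / (21 − 11) = 450 / 10.0 = 45.0 mL/cmH2O.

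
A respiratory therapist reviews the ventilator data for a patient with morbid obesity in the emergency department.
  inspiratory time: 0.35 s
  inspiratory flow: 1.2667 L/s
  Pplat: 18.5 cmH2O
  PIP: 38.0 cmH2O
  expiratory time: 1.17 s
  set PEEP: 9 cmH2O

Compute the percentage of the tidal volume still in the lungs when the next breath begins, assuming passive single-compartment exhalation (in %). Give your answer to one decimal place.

Vt = flow × Ti = 1.2667 L/s × 0.35 s × 1000 mL/L = 443.35 mL.
R = (PIP − Pplat)/V̇ = (38.0 − 18.5) / 1.2667 = 19.5/1.2667 = 15.394 cmH2O·s/L.
C = Vt/(Pplat − PEEP) = 443.35 / (18.5 − 9) = 443.35/9.5 = 46.668 mL/cmH2O.
τ = R × C = 15.394 × 0.04667 L/cmH2O = 0.7184 s.
Fraction remaining at end-expiration = e^(−Te/τ) = e^(−1.17/0.7184) = 0.1962 → 19.62%.

19.6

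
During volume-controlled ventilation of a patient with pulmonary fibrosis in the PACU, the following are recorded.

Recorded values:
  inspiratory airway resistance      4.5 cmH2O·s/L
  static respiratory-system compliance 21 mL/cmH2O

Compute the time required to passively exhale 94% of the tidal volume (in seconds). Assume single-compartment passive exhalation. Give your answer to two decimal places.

τ = R × C = 4.5 × 21 mL/cmH2O = 4.5 × 0.021 L/cmH2O = 0.0945 s.
Exhaled fraction f = 1 − e^(−t/τ) → t = −τ·ln(1 − f) = −0.0945·ln(0.06) = 0.2659 s.

0.27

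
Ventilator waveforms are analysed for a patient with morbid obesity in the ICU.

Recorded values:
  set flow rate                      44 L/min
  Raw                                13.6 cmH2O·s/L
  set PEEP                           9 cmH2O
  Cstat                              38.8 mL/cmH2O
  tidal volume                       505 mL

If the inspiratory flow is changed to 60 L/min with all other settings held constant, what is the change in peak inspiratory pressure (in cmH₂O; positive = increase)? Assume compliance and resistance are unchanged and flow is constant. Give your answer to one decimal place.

Flow: 44 L/min ÷ 60 = 0.7333 L/s.
New flow: 60 L/min ÷ 60 = 1 L/s.
PIP = Vt/C + R·V̇ + PEEP (constant-flow equation of motion).
Only the resistive term changes: ΔPIP = R × ΔV̇ = 13.6 × (1 − 0.7333) = 13.6 × 0.2667 = 3.627 cmH2O.

3.6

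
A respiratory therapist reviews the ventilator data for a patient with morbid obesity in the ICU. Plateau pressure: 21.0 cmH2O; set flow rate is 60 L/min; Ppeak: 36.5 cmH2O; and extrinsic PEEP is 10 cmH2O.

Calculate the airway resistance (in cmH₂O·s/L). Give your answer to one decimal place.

Flow: 60 L/min ÷ 60 = 1 L/s.
Raw = (PIP − Pplat) / flow = (36.5 − 21.0) / 1 = 15.5 / 1 = 15.5 cmH2O·s/L.

15.5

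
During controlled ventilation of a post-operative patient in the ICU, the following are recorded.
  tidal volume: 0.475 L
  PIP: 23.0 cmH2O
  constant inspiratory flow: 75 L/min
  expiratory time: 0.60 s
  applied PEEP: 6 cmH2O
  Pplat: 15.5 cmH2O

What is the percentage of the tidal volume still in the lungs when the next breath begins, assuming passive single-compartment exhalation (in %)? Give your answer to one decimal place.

13.5

Flow: 75 L/min ÷ 60 = 1.25 L/s.
R = (PIP − Pplat)/V̇ = (23.0 − 15.5) / 1.25 = 7.5/1.25 = 6.0 cmH2O·s/L.
C = Vt/(Pplat − PEEP) = 475.0 / (15.5 − 6) = 475.0/9.5 = 50.0 mL/cmH2O.
τ = R × C = 6.0 × 0.05 L/cmH2O = 0.3 s.
Fraction remaining at end-expiration = e^(−Te/τ) = e^(−0.60/0.3) = 0.1353 → 13.53%.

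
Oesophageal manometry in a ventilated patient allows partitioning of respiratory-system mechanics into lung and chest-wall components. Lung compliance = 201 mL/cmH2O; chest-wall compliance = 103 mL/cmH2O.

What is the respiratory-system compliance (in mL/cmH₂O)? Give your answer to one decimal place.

Lung and chest wall are elastances in series: 1/Crs = 1/CL + 1/Ccw.
1/Crs = 1/201 + 1/103 = 0.01468.
Crs = 68.12 mL/cmH2O.

68.1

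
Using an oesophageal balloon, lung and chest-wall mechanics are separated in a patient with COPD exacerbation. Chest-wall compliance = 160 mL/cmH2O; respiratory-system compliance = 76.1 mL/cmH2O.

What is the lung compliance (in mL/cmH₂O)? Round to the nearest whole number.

1/CL = 1/Crs − 1/Ccw.
1/CL = 1/76.1 − 1/160 = 0.006891.
CL = 145.12 mL/cmH2O.

145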